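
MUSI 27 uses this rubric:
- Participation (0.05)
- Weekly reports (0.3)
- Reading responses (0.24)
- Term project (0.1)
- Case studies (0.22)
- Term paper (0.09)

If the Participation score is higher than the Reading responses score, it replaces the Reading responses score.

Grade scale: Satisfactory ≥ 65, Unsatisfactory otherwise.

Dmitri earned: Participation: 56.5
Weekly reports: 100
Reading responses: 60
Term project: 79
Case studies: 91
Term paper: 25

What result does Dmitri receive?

Participation (56.5) ≤ Reading responses (60), so Reading responses stays at 60.
Weighted total:
  Participation 56.5 × 0.05 = 2.825
  Weekly reports 100 × 0.3 = 30
  Reading responses 60 × 0.24 = 14.4
  Term project 79 × 0.1 = 7.9
  Case studies 91 × 0.22 = 20.02
  Term paper 25 × 0.09 = 2.25
Sum = 77.395
77.395 ≥ 65 → Satisfactory

Satisfactory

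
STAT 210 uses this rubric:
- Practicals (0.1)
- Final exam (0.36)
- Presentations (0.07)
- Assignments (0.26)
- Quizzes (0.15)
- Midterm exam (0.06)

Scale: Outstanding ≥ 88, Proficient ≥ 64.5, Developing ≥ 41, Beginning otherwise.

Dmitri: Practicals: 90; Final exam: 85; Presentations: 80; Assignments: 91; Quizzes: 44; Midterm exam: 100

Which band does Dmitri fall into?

Proficient

Weighted total:
  Practicals 90 × 0.1 = 9
  Final exam 85 × 0.36 = 30.6
  Presentations 80 × 0.07 = 5.6
  Assignments 91 × 0.26 = 23.66
  Quizzes 44 × 0.15 = 6.6
  Midterm exam 100 × 0.06 = 6
Sum = 81.46
81.46 is ≥ 64.5 and < 88 → Proficient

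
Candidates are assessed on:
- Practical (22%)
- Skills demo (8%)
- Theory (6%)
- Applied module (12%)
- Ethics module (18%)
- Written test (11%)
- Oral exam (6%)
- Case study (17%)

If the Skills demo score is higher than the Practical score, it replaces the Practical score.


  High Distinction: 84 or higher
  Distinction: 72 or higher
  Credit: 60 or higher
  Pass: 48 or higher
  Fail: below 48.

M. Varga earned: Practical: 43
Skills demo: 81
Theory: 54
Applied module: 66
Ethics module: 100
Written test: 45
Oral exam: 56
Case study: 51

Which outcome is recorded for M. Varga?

Credit

Skills demo (81) > Practical (43), so Practical counts as 81.
Weighted total:
  Practical 81 × 0.22 = 17.82
  Skills demo 81 × 0.08 = 6.48
  Theory 54 × 0.06 = 3.24
  Applied module 66 × 0.12 = 7.92
  Ethics module 100 × 0.18 = 18
  Written test 45 × 0.11 = 4.95
  Oral exam 56 × 0.06 = 3.36
  Case study 51 × 0.17 = 8.67
Sum = 70.44
70.44 is ≥ 60 and < 72 → Credit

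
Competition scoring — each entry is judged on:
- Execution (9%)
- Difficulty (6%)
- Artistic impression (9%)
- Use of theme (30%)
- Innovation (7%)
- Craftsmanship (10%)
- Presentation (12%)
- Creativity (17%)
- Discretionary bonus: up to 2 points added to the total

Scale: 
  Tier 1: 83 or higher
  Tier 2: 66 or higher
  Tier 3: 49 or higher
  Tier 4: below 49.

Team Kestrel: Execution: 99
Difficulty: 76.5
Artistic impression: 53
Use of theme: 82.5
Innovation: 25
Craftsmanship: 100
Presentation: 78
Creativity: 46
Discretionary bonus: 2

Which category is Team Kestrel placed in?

Tier 2

Weighted total:
  Execution 99 × 0.09 = 8.91
  Difficulty 76.5 × 0.06 = 4.59
  Artistic impression 53 × 0.09 = 4.77
  Use of theme 82.5 × 0.3 = 24.75
  Innovation 25 × 0.07 = 1.75
  Craftsmanship 100 × 0.1 = 10
  Presentation 78 × 0.12 = 9.36
  Creativity 46 × 0.17 = 7.82
Sum = 71.95
Discretionary bonus: 71.95 + 2 = 73.95
73.95 is ≥ 66 and < 83 → Tier 2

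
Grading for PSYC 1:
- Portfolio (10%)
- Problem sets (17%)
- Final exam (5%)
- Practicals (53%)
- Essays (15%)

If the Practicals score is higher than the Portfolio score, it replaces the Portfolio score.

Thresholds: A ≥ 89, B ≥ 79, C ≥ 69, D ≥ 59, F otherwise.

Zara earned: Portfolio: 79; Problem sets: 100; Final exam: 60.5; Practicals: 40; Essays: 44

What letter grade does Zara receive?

Practicals (40) ≤ Portfolio (79), so Portfolio stays at 79.
Weighted total:
  Portfolio 79 × 0.1 = 7.9
  Problem sets 100 × 0.17 = 17
  Final exam 60.5 × 0.05 = 3.025
  Practicals 40 × 0.53 = 21.2
  Essays 44 × 0.15 = 6.6
Sum = 55.725
55.725 < 59 → F

F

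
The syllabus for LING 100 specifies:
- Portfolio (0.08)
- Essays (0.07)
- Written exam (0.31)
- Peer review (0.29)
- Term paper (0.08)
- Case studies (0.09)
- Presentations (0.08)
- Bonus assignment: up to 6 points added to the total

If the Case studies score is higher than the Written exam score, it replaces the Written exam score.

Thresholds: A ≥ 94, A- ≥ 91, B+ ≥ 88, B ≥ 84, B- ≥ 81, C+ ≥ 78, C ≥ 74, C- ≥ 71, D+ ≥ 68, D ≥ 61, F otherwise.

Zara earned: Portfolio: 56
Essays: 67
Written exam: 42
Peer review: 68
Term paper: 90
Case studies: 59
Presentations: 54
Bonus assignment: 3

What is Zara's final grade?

D

Case studies (59) > Written exam (42), so Written exam counts as 59.
Weighted total:
  Portfolio 56 × 0.08 = 4.48
  Essays 67 × 0.07 = 4.69
  Written exam 59 × 0.31 = 18.29
  Peer review 68 × 0.29 = 19.72
  Term paper 90 × 0.08 = 7.2
  Case studies 59 × 0.09 = 5.31
  Presentations 54 × 0.08 = 4.32
Sum = 64.01
Bonus assignment: 64.01 + 3 = 67.01
67.01 is ≥ 61 and < 68 → D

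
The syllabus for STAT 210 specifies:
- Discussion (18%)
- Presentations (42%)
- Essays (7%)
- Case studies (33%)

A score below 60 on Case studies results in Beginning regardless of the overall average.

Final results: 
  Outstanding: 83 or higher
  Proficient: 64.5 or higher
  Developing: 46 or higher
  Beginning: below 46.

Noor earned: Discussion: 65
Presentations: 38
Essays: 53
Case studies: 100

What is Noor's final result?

Developing

Case studies score 100 ≥ 60: minimum met.
Weighted total:
  Discussion 65 × 0.18 = 11.7
  Presentations 38 × 0.42 = 15.96
  Essays 53 × 0.07 = 3.71
  Case studies 100 × 0.33 = 33
Sum = 64.37
64.37 is ≥ 46 and < 64.5 → Developing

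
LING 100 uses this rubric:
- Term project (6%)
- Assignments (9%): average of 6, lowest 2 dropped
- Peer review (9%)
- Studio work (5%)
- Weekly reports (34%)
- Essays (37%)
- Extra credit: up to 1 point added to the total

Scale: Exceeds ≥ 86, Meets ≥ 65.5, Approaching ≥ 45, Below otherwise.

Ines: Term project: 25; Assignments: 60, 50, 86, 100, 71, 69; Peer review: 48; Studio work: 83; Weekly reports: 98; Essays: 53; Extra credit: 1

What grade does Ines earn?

Meets

Assignments: drop 50, 60 → average of remaining 4 = 326/4 = 81.5
Weighted total:
  Term project 25 × 0.06 = 1.5
  Assignments 81.5 × 0.09 = 7.335
  Peer review 48 × 0.09 = 4.32
  Studio work 83 × 0.05 = 4.15
  Weekly reports 98 × 0.34 = 33.32
  Essays 53 × 0.37 = 19.61
Sum = 70.235
Extra credit: 70.235 + 1 = 71.235
71.235 is ≥ 65.5 and < 86 → Meets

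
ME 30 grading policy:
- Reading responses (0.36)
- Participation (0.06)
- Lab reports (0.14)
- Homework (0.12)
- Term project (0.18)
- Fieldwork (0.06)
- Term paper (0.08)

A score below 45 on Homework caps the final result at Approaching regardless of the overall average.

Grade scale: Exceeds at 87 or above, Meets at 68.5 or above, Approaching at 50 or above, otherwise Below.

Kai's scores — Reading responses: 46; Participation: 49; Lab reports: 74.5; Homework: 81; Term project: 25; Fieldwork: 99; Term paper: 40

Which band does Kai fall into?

Approaching

Homework score 81 ≥ 45: minimum met.
Weighted total:
  Reading responses 46 × 0.36 = 16.56
  Participation 49 × 0.06 = 2.94
  Lab reports 74.5 × 0.14 = 10.43
  Homework 81 × 0.12 = 9.72
  Term project 25 × 0.18 = 4.5
  Fieldwork 99 × 0.06 = 5.94
  Term paper 40 × 0.08 = 3.2
Sum = 53.29
53.29 is ≥ 50 and < 68.5 → Approaching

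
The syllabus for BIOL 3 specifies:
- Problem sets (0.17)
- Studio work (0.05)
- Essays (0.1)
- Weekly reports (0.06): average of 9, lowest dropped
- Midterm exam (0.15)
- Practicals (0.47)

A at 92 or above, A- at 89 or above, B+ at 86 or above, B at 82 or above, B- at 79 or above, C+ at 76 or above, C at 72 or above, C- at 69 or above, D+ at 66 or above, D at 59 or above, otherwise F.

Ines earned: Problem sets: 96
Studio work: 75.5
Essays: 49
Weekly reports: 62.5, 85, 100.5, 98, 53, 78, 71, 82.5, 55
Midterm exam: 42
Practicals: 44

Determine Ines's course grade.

F

Weekly reports: drop 53 → average of remaining 8 = 632.5/8 = 79.0625
Weighted total:
  Problem sets 96 × 0.17 = 16.32
  Studio work 75.5 × 0.05 = 3.775
  Essays 49 × 0.1 = 4.9
  Weekly reports 79.0625 × 0.06 = 4.74375
  Midterm exam 42 × 0.15 = 6.3
  Practicals 44 × 0.47 = 20.68
Sum = 56.71875
56.71875 < 59 → F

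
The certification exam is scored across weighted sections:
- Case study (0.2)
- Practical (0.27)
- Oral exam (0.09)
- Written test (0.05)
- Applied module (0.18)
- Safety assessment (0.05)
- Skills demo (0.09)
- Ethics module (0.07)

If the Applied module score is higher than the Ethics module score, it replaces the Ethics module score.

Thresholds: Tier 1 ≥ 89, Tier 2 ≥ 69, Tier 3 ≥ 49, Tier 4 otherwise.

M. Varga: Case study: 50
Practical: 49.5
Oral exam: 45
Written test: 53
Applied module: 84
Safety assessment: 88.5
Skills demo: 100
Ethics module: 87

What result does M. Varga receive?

Tier 3

Applied module (84) ≤ Ethics module (87), so Ethics module stays at 87.
Weighted total:
  Case study 50 × 0.2 = 10
  Practical 49.5 × 0.27 = 13.365
  Oral exam 45 × 0.09 = 4.05
  Written test 53 × 0.05 = 2.65
  Applied module 84 × 0.18 = 15.12
  Safety assessment 88.5 × 0.05 = 4.425
  Skills demo 100 × 0.09 = 9
  Ethics module 87 × 0.07 = 6.09
Sum = 64.7
64.7 is ≥ 49 and < 69 → Tier 3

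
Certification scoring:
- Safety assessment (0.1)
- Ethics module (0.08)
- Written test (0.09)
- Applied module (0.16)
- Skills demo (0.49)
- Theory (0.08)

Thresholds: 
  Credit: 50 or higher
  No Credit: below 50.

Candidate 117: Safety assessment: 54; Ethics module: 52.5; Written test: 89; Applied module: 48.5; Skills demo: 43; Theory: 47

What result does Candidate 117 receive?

Credit

Weighted total:
  Safety assessment 54 × 0.1 = 5.4
  Ethics module 52.5 × 0.08 = 4.2
  Written test 89 × 0.09 = 8.01
  Applied module 48.5 × 0.16 = 7.76
  Skills demo 43 × 0.49 = 21.07
  Theory 47 × 0.08 = 3.76
Sum = 50.2
50.2 ≥ 50 → Credit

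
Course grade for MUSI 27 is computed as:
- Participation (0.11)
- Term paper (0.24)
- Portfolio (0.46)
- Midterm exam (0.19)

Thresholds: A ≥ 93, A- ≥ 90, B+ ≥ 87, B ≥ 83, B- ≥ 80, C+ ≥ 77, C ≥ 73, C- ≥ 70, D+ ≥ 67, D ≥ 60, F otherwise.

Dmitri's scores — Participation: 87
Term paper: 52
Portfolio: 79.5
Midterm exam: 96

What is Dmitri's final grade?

C

Weighted total:
  Participation 87 × 0.11 = 9.57
  Term paper 52 × 0.24 = 12.48
  Portfolio 79.5 × 0.46 = 36.57
  Midterm exam 96 × 0.19 = 18.24
Sum = 76.86
76.86 is ≥ 73 and < 77 → C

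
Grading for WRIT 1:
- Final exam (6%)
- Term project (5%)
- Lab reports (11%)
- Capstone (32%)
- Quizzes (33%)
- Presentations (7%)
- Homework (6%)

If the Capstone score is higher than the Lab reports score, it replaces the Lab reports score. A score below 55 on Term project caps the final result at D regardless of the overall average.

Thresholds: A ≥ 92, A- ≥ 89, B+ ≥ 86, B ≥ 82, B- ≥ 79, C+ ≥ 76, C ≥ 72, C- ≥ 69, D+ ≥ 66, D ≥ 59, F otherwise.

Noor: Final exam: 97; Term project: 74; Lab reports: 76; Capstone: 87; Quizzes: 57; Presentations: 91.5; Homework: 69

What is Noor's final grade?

Capstone (87) > Lab reports (76), so Lab reports counts as 87.
Term project score 74 ≥ 55: minimum met.
Weighted total:
  Final exam 97 × 0.06 = 5.82
  Term project 74 × 0.05 = 3.7
  Lab reports 87 × 0.11 = 9.57
  Capstone 87 × 0.32 = 27.84
  Quizzes 57 × 0.33 = 18.81
  Presentations 91.5 × 0.07 = 6.405
  Homework 69 × 0.06 = 4.14
Sum = 76.285
76.285 is ≥ 76 and < 79 → C+

C+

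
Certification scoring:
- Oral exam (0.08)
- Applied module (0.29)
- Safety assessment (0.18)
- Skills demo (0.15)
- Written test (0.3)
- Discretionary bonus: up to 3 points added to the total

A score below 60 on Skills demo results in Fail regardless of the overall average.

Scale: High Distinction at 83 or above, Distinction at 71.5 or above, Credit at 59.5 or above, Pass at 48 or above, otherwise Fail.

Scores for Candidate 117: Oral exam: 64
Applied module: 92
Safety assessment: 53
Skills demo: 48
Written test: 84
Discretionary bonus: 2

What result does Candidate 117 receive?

Skills demo score 48 < 60: minimum not met.
Weighted total:
  Oral exam 64 × 0.08 = 5.12
  Applied module 92 × 0.29 = 26.68
  Safety assessment 53 × 0.18 = 9.54
  Skills demo 48 × 0.15 = 7.2
  Written test 84 × 0.3 = 25.2
Sum = 73.74
Discretionary bonus: 73.74 + 2 = 75.74
Because the Skills demo minimum was not met, the result is Fail.

Fail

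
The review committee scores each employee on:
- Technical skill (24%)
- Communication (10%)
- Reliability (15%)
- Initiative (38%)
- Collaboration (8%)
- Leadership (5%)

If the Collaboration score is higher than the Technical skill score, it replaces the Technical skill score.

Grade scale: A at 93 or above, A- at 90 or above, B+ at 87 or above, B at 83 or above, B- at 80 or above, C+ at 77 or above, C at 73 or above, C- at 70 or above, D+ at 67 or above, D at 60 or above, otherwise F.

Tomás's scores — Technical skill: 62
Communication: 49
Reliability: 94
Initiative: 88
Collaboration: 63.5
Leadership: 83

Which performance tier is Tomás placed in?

Collaboration (63.5) > Technical skill (62), so Technical skill counts as 63.5.
Weighted total:
  Technical skill 63.5 × 0.24 = 15.24
  Communication 49 × 0.1 = 4.9
  Reliability 94 × 0.15 = 14.1
  Initiative 88 × 0.38 = 33.44
  Collaboration 63.5 × 0.08 = 5.08
  Leadership 83 × 0.05 = 4.15
Sum = 76.91
76.91 is ≥ 73 and < 77 → C

C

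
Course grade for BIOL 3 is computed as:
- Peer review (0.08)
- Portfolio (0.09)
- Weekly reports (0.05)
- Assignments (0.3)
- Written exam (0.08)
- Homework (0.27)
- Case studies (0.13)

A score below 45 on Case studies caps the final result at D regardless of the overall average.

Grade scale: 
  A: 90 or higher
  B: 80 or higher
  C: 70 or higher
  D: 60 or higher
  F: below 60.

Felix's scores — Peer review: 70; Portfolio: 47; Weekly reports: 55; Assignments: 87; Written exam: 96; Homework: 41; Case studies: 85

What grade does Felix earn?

D

Case studies score 85 ≥ 45: minimum met.
Weighted total:
  Peer review 70 × 0.08 = 5.6
  Portfolio 47 × 0.09 = 4.23
  Weekly reports 55 × 0.05 = 2.75
  Assignments 87 × 0.3 = 26.1
  Written exam 96 × 0.08 = 7.68
  Homework 41 × 0.27 = 11.07
  Case studies 85 × 0.13 = 11.05
Sum = 68.48
68.48 is ≥ 60 and < 70 → D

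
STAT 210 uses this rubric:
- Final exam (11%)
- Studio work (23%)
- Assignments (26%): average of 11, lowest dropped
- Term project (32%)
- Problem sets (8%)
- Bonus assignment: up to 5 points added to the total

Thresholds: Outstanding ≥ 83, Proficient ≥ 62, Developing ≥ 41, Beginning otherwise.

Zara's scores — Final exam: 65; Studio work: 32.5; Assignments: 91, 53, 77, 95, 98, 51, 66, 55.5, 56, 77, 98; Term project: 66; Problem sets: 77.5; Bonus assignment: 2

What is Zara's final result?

Proficient

Assignments: drop 51 → average of remaining 10 = 766.5/10 = 76.65
Weighted total:
  Final exam 65 × 0.11 = 7.15
  Studio work 32.5 × 0.23 = 7.475
  Assignments 76.65 × 0.26 = 19.929
  Term project 66 × 0.32 = 21.12
  Problem sets 77.5 × 0.08 = 6.2
Sum = 61.874
Bonus assignment: 61.874 + 2 = 63.874
63.874 is ≥ 62 and < 83 → Proficient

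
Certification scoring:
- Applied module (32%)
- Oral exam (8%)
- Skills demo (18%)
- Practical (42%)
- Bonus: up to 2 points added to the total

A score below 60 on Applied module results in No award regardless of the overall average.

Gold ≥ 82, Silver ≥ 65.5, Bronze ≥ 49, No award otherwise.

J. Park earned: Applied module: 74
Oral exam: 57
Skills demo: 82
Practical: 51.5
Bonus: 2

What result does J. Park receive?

Silver

Applied module score 74 ≥ 60: minimum met.
Weighted total:
  Applied module 74 × 0.32 = 23.68
  Oral exam 57 × 0.08 = 4.56
  Skills demo 82 × 0.18 = 14.76
  Practical 51.5 × 0.42 = 21.63
Sum = 64.63
Bonus: 64.63 + 2 = 66.63
66.63 is ≥ 65.5 and < 82 → Silver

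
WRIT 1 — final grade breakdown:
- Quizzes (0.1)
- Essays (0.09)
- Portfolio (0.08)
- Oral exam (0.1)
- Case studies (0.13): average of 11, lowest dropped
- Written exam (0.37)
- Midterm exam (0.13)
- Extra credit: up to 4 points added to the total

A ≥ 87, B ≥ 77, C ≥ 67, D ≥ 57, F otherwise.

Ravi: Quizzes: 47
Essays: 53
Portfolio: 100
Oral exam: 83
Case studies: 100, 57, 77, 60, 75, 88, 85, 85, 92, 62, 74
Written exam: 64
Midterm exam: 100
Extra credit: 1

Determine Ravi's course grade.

C

Case studies: drop 57 → average of remaining 10 = 798/10 = 79.8
Weighted total:
  Quizzes 47 × 0.1 = 4.7
  Essays 53 × 0.09 = 4.77
  Portfolio 100 × 0.08 = 8
  Oral exam 83 × 0.1 = 8.3
  Case studies 79.8 × 0.13 = 10.374
  Written exam 64 × 0.37 = 23.68
  Midterm exam 100 × 0.13 = 13
Sum = 72.824
Extra credit: 72.824 + 1 = 73.824
73.824 is ≥ 67 and < 77 → C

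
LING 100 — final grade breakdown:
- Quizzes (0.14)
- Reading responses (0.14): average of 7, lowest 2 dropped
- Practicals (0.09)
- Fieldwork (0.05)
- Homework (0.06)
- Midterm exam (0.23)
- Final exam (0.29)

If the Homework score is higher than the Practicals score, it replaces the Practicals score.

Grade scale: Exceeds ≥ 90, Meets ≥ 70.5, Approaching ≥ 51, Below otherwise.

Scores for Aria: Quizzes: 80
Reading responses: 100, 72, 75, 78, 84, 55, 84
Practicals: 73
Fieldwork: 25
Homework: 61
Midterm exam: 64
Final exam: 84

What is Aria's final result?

Reading responses: drop 55, 72 → average of remaining 5 = 421/5 = 84.2
Homework (61) ≤ Practicals (73), so Practicals stays at 73.
Weighted total:
  Quizzes 80 × 0.14 = 11.2
  Reading responses 84.2 × 0.14 = 11.788
  Practicals 73 × 0.09 = 6.57
  Fieldwork 25 × 0.05 = 1.25
  Homework 61 × 0.06 = 3.66
  Midterm exam 64 × 0.23 = 14.72
  Final exam 84 × 0.29 = 24.36
Sum = 73.548
73.548 is ≥ 70.5 and < 90 → Meets

Meets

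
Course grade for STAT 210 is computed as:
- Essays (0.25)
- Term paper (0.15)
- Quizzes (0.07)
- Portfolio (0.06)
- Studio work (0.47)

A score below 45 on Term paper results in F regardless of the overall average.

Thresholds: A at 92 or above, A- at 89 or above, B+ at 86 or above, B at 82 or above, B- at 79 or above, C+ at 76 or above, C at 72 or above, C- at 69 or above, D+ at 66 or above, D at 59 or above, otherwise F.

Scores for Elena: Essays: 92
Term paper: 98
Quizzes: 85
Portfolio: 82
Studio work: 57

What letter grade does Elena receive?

C

Term paper score 98 ≥ 45: minimum met.
Weighted total:
  Essays 92 × 0.25 = 23
  Term paper 98 × 0.15 = 14.7
  Quizzes 85 × 0.07 = 5.95
  Portfolio 82 × 0.06 = 4.92
  Studio work 57 × 0.47 = 26.79
Sum = 75.36
75.36 is ≥ 72 and < 76 → C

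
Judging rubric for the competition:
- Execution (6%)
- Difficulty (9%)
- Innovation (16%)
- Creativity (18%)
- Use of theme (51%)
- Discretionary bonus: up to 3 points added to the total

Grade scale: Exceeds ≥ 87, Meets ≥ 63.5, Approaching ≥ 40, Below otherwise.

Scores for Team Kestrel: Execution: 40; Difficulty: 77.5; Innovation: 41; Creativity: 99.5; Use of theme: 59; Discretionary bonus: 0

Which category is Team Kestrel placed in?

Weighted total:
  Execution 40 × 0.06 = 2.4
  Difficulty 77.5 × 0.09 = 6.975
  Innovation 41 × 0.16 = 6.56
  Creativity 99.5 × 0.18 = 17.91
  Use of theme 59 × 0.51 = 30.09
Sum = 63.935
Discretionary bonus: 63.935 + 0 = 63.935
63.935 is ≥ 63.5 and < 87 → Meets

Meets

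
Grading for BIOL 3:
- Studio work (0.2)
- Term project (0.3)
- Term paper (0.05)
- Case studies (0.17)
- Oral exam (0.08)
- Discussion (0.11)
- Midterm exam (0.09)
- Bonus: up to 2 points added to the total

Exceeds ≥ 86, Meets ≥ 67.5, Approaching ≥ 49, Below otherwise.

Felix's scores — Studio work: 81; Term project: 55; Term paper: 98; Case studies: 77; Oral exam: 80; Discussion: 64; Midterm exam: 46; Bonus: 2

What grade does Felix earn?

Weighted total:
  Studio work 81 × 0.2 = 16.2
  Term project 55 × 0.3 = 16.5
  Term paper 98 × 0.05 = 4.9
  Case studies 77 × 0.17 = 13.09
  Oral exam 80 × 0.08 = 6.4
  Discussion 64 × 0.11 = 7.04
  Midterm exam 46 × 0.09 = 4.14
Sum = 68.27
Bonus: 68.27 + 2 = 70.27
70.27 is ≥ 67.5 and < 86 → Meets

Meets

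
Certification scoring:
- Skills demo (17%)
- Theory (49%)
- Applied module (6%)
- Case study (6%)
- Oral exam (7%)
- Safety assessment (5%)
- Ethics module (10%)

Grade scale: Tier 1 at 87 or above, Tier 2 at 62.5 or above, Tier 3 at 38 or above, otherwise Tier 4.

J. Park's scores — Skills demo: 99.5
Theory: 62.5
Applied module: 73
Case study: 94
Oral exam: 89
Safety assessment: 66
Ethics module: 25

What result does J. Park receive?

Tier 2

Weighted total:
  Skills demo 99.5 × 0.17 = 16.915
  Theory 62.5 × 0.49 = 30.625
  Applied module 73 × 0.06 = 4.38
  Case study 94 × 0.06 = 5.64
  Oral exam 89 × 0.07 = 6.23
  Safety assessment 66 × 0.05 = 3.3
  Ethics module 25 × 0.1 = 2.5
Sum = 69.59
69.59 is ≥ 62.5 and < 87 → Tier 2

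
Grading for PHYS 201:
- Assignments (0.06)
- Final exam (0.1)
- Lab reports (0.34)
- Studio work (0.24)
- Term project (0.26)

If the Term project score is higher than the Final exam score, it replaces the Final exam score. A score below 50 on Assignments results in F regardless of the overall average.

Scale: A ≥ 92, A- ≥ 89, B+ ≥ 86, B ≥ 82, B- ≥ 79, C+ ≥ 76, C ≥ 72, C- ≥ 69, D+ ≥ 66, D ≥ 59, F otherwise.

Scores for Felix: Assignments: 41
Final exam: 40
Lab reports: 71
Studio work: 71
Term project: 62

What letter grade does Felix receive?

F

Term project (62) > Final exam (40), so Final exam counts as 62.
Assignments score 41 < 50: minimum not met.
Weighted total:
  Assignments 41 × 0.06 = 2.46
  Final exam 62 × 0.1 = 6.2
  Lab reports 71 × 0.34 = 24.14
  Studio work 71 × 0.24 = 17.04
  Term project 62 × 0.26 = 16.12
Sum = 65.96
Because the Assignments minimum was not met, the result is F.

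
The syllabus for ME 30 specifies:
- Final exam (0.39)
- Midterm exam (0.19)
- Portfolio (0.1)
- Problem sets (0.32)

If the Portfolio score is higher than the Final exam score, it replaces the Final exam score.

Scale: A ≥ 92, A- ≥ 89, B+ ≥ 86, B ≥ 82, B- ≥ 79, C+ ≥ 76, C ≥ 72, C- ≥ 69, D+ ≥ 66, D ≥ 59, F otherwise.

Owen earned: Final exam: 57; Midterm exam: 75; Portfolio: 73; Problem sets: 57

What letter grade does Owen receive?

Portfolio (73) > Final exam (57), so Final exam counts as 73.
Weighted total:
  Final exam 73 × 0.39 = 28.47
  Midterm exam 75 × 0.19 = 14.25
  Portfolio 73 × 0.1 = 7.3
  Problem sets 57 × 0.32 = 18.24
Sum = 68.26
68.26 is ≥ 66 and < 69 → D+

D+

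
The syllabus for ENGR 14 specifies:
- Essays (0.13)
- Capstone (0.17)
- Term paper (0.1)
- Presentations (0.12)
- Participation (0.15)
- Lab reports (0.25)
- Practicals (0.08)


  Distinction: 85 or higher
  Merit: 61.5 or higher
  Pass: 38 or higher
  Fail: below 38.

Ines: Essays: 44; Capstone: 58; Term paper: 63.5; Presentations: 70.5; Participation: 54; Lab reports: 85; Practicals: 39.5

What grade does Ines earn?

Merit

Weighted total:
  Essays 44 × 0.13 = 5.72
  Capstone 58 × 0.17 = 9.86
  Term paper 63.5 × 0.1 = 6.35
  Presentations 70.5 × 0.12 = 8.46
  Participation 54 × 0.15 = 8.1
  Lab reports 85 × 0.25 = 21.25
  Practicals 39.5 × 0.08 = 3.16
Sum = 62.9
62.9 is ≥ 61.5 and < 85 → Merit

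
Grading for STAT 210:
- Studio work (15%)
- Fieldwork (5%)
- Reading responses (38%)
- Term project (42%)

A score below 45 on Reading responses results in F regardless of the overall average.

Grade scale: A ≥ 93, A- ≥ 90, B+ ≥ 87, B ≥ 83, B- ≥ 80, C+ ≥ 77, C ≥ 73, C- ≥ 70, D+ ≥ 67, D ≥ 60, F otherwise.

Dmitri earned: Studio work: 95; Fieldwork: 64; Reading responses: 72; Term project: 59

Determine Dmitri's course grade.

Reading responses score 72 ≥ 45: minimum met.
Weighted total:
  Studio work 95 × 0.15 = 14.25
  Fieldwork 64 × 0.05 = 3.2
  Reading responses 72 × 0.38 = 27.36
  Term project 59 × 0.42 = 24.78
Sum = 69.59
69.59 is ≥ 67 and < 70 → D+

D+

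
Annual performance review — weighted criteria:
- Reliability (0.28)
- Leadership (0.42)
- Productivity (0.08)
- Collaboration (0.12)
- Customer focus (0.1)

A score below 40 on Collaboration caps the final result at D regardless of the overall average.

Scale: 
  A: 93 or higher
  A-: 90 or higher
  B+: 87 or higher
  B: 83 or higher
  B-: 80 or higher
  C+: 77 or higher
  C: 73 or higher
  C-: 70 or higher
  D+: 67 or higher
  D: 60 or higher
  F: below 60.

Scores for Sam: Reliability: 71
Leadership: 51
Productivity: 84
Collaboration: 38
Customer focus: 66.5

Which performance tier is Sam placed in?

F

Collaboration score 38 < 40: minimum not met.
Weighted total:
  Reliability 71 × 0.28 = 19.88
  Leadership 51 × 0.42 = 21.42
  Productivity 84 × 0.08 = 6.72
  Collaboration 38 × 0.12 = 4.56
  Customer focus 66.5 × 0.1 = 6.65
Sum = 59.23
59.23 would be F; cap at D applies → F.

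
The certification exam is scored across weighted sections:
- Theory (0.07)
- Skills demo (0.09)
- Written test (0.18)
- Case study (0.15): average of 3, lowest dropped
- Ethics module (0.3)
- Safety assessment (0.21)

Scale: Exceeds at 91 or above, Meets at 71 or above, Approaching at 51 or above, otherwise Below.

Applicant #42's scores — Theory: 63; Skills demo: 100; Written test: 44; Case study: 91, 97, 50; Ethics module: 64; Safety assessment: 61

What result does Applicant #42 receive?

Case study: drop 50 → average of remaining 2 = 188/2 = 94
Weighted total:
  Theory 63 × 0.07 = 4.41
  Skills demo 100 × 0.09 = 9
  Written test 44 × 0.18 = 7.92
  Case study 94 × 0.15 = 14.1
  Ethics module 64 × 0.3 = 19.2
  Safety assessment 61 × 0.21 = 12.81
Sum = 67.44
67.44 is ≥ 51 and < 71 → Approaching

Approaching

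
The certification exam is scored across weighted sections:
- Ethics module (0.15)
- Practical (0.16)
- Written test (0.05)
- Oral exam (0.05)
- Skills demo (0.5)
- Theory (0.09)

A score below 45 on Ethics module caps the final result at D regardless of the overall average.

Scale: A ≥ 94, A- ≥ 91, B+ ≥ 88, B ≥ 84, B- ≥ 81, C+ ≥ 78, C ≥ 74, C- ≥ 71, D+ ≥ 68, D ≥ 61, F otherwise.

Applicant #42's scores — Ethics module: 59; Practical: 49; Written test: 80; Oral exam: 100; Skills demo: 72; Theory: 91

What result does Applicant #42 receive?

Ethics module score 59 ≥ 45: minimum met.
Weighted total:
  Ethics module 59 × 0.15 = 8.85
  Practical 49 × 0.16 = 7.84
  Written test 80 × 0.05 = 4
  Oral exam 100 × 0.05 = 5
  Skills demo 72 × 0.5 = 36
  Theory 91 × 0.09 = 8.19
Sum = 69.88
69.88 is ≥ 68 and < 71 → D+

D+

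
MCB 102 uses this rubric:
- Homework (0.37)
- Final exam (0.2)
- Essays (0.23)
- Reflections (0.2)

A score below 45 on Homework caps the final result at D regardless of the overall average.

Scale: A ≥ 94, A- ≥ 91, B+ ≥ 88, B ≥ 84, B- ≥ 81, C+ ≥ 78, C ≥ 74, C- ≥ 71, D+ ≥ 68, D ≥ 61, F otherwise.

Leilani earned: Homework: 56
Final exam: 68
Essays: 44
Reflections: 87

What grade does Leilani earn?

D

Homework score 56 ≥ 45: minimum met.
Weighted total:
  Homework 56 × 0.37 = 20.72
  Final exam 68 × 0.2 = 13.6
  Essays 44 × 0.23 = 10.12
  Reflections 87 × 0.2 = 17.4
Sum = 61.84
61.84 is ≥ 61 and < 68 → D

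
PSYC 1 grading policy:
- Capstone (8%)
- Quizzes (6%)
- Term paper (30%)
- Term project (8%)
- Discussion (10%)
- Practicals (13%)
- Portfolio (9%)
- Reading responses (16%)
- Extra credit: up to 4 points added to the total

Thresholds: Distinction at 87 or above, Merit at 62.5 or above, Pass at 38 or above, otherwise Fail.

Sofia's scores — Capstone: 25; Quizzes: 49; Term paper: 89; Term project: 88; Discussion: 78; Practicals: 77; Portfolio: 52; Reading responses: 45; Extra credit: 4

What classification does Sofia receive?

Weighted total:
  Capstone 25 × 0.08 = 2
  Quizzes 49 × 0.06 = 2.94
  Term paper 89 × 0.3 = 26.7
  Term project 88 × 0.08 = 7.04
  Discussion 78 × 0.1 = 7.8
  Practicals 77 × 0.13 = 10.01
  Portfolio 52 × 0.09 = 4.68
  Reading responses 45 × 0.16 = 7.2
Sum = 68.37
Extra credit: 68.37 + 4 = 72.37
72.37 is ≥ 62.5 and < 87 → Merit

Merit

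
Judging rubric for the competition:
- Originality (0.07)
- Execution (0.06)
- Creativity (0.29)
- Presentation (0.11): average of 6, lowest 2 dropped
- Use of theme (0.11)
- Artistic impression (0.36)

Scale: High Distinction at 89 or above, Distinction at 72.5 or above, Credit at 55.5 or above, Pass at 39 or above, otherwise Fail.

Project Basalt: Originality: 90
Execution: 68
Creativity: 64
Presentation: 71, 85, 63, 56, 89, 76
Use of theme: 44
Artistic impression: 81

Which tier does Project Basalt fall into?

Presentation: drop 56, 63 → average of remaining 4 = 321/4 = 80.25
Weighted total:
  Originality 90 × 0.07 = 6.3
  Execution 68 × 0.06 = 4.08
  Creativity 64 × 0.29 = 18.56
  Presentation 80.25 × 0.11 = 8.8275
  Use of theme 44 × 0.11 = 4.84
  Artistic impression 81 × 0.36 = 29.16
Sum = 71.7675
71.7675 is ≥ 55.5 and < 72.5 → Credit

Credit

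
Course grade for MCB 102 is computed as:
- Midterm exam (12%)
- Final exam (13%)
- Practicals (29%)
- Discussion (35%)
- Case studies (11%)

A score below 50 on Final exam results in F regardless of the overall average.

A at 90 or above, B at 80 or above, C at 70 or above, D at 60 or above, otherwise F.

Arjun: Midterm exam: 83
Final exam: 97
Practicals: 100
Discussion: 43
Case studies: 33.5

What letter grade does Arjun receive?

Final exam score 97 ≥ 50: minimum met.
Weighted total:
  Midterm exam 83 × 0.12 = 9.96
  Final exam 97 × 0.13 = 12.61
  Practicals 100 × 0.29 = 29
  Discussion 43 × 0.35 = 15.05
  Case studies 33.5 × 0.11 = 3.685
Sum = 70.305
70.305 is ≥ 70 and < 80 → C

C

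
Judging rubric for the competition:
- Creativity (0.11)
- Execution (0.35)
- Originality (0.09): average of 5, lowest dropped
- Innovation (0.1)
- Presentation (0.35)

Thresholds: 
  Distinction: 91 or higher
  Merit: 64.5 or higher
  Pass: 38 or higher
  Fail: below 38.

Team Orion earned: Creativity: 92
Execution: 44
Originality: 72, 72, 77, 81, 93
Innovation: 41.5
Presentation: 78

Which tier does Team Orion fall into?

Pass

Originality: drop 72 → average of remaining 4 = 323/4 = 80.75
Weighted total:
  Creativity 92 × 0.11 = 10.12
  Execution 44 × 0.35 = 15.4
  Originality 80.75 × 0.09 = 7.2675
  Innovation 41.5 × 0.1 = 4.15
  Presentation 78 × 0.35 = 27.3
Sum = 64.2375
64.2375 is ≥ 38 and < 64.5 → Pass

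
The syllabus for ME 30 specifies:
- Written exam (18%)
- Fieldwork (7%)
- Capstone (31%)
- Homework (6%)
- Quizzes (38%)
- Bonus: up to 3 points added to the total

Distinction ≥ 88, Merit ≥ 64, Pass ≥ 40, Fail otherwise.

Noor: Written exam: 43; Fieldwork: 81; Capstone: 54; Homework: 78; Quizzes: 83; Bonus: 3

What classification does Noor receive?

Merit

Weighted total:
  Written exam 43 × 0.18 = 7.74
  Fieldwork 81 × 0.07 = 5.67
  Capstone 54 × 0.31 = 16.74
  Homework 78 × 0.06 = 4.68
  Quizzes 83 × 0.38 = 31.54
Sum = 66.37
Bonus: 66.37 + 3 = 69.37
69.37 is ≥ 64 and < 88 → Merit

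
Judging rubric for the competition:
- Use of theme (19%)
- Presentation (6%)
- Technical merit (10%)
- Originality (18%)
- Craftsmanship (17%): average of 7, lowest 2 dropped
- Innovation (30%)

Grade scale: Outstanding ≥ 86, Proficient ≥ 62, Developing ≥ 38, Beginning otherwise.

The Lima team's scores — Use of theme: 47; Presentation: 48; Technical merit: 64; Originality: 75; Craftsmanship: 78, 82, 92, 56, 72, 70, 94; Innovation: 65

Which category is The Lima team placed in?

Craftsmanship: drop 56, 70 → average of remaining 5 = 418/5 = 83.6
Weighted total:
  Use of theme 47 × 0.19 = 8.93
  Presentation 48 × 0.06 = 2.88
  Technical merit 64 × 0.1 = 6.4
  Originality 75 × 0.18 = 13.5
  Craftsmanship 83.6 × 0.17 = 14.212
  Innovation 65 × 0.3 = 19.5
Sum = 65.422
65.422 is ≥ 62 and < 86 → Proficient

Proficient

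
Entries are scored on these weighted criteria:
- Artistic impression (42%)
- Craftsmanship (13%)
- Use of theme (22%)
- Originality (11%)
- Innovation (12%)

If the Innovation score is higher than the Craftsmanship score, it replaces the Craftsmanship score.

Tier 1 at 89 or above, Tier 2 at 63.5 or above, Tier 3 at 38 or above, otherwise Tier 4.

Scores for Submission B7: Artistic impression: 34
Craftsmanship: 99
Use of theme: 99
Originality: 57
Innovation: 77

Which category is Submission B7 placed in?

Tier 2

Innovation (77) ≤ Craftsmanship (99), so Craftsmanship stays at 99.
Weighted total:
  Artistic impression 34 × 0.42 = 14.28
  Craftsmanship 99 × 0.13 = 12.87
  Use of theme 99 × 0.22 = 21.78
  Originality 57 × 0.11 = 6.27
  Innovation 77 × 0.12 = 9.24
Sum = 64.44
64.44 is ≥ 63.5 and < 89 → Tier 2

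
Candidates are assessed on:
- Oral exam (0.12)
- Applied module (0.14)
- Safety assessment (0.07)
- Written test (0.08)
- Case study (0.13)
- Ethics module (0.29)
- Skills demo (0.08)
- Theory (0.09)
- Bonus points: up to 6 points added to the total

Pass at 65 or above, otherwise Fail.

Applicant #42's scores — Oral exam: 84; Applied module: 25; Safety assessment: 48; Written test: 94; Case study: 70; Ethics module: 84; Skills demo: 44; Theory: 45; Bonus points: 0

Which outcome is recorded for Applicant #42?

Weighted total:
  Oral exam 84 × 0.12 = 10.08
  Applied module 25 × 0.14 = 3.5
  Safety assessment 48 × 0.07 = 3.36
  Written test 94 × 0.08 = 7.52
  Case study 70 × 0.13 = 9.1
  Ethics module 84 × 0.29 = 24.36
  Skills demo 44 × 0.08 = 3.52
  Theory 45 × 0.09 = 4.05
Sum = 65.49
Bonus points: 65.49 + 0 = 65.49
65.49 ≥ 65 → Pass

Pass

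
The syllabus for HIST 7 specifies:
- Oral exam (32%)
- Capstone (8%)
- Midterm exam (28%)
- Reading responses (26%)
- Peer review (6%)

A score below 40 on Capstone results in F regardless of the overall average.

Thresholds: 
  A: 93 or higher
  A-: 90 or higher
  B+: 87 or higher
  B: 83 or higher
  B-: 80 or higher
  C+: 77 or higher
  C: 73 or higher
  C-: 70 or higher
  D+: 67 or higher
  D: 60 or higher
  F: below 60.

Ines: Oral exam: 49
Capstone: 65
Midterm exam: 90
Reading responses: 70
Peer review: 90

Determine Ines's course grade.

Capstone score 65 ≥ 40: minimum met.
Weighted total:
  Oral exam 49 × 0.32 = 15.68
  Capstone 65 × 0.08 = 5.2
  Midterm exam 90 × 0.28 = 25.2
  Reading responses 70 × 0.26 = 18.2
  Peer review 90 × 0.06 = 5.4
Sum = 69.68
69.68 is ≥ 67 and < 70 → D+

D+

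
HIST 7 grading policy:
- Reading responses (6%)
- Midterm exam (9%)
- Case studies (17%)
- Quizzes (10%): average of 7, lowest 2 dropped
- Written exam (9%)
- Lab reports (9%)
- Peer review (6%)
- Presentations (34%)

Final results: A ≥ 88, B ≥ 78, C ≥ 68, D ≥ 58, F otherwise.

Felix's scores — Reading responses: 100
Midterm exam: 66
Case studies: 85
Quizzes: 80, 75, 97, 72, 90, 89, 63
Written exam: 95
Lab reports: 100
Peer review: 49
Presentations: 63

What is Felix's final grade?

Quizzes: drop 63, 72 → average of remaining 5 = 431/5 = 86.2
Weighted total:
  Reading responses 100 × 0.06 = 6
  Midterm exam 66 × 0.09 = 5.94
  Case studies 85 × 0.17 = 14.45
  Quizzes 86.2 × 0.1 = 8.62
  Written exam 95 × 0.09 = 8.55
  Lab reports 100 × 0.09 = 9
  Peer review 49 × 0.06 = 2.94
  Presentations 63 × 0.34 = 21.42
Sum = 76.92
76.92 is ≥ 68 and < 78 → C

C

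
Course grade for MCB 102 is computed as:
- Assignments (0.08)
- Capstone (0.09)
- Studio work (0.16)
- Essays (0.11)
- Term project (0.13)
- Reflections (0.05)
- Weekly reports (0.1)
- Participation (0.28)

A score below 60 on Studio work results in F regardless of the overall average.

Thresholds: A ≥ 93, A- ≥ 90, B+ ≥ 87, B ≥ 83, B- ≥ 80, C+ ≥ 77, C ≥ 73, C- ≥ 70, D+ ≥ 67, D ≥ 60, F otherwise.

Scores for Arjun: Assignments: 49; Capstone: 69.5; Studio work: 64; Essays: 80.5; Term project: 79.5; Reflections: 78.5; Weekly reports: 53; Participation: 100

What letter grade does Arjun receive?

C

Studio work score 64 ≥ 60: minimum met.
Weighted total:
  Assignments 49 × 0.08 = 3.92
  Capstone 69.5 × 0.09 = 6.255
  Studio work 64 × 0.16 = 10.24
  Essays 80.5 × 0.11 = 8.855
  Term project 79.5 × 0.13 = 10.335
  Reflections 78.5 × 0.05 = 3.925
  Weekly reports 53 × 0.1 = 5.3
  Participation 100 × 0.28 = 28
Sum = 76.83
76.83 is ≥ 73 and < 77 → C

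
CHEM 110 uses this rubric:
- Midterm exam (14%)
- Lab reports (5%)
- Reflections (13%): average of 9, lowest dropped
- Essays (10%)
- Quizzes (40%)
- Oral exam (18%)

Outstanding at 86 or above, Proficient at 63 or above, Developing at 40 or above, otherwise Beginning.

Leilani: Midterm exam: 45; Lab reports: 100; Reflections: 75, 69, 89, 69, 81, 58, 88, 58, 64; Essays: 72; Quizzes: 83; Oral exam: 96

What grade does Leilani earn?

Reflections: drop 58 → average of remaining 8 = 593/8 = 74.125
Weighted total:
  Midterm exam 45 × 0.14 = 6.3
  Lab reports 100 × 0.05 = 5
  Reflections 74.125 × 0.13 = 9.63625
  Essays 72 × 0.1 = 7.2
  Quizzes 83 × 0.4 = 33.2
  Oral exam 96 × 0.18 = 17.28
Sum = 78.61625
78.61625 is ≥ 63 and < 86 → Proficient

Proficient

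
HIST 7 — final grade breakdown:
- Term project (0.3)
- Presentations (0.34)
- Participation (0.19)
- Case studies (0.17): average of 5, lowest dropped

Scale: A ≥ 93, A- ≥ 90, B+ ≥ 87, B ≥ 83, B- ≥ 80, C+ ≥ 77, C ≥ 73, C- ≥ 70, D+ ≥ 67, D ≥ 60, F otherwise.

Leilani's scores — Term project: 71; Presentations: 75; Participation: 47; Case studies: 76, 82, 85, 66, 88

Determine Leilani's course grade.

D+

Case studies: drop 66 → average of remaining 4 = 331/4 = 82.75
Weighted total:
  Term project 71 × 0.3 = 21.3
  Presentations 75 × 0.34 = 25.5
  Participation 47 × 0.19 = 8.93
  Case studies 82.75 × 0.17 = 14.0675
Sum = 69.7975
69.7975 is ≥ 67 and < 70 → D+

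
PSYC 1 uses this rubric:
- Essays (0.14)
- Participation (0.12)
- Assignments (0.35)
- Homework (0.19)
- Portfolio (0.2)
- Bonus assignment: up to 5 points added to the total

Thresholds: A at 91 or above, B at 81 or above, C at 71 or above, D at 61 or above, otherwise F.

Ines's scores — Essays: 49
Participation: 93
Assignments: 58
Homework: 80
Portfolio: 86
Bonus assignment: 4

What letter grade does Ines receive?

Weighted total:
  Essays 49 × 0.14 = 6.86
  Participation 93 × 0.12 = 11.16
  Assignments 58 × 0.35 = 20.3
  Homework 80 × 0.19 = 15.2
  Portfolio 86 × 0.2 = 17.2
Sum = 70.72
Bonus assignment: 70.72 + 4 = 74.72
74.72 is ≥ 71 and < 81 → C

C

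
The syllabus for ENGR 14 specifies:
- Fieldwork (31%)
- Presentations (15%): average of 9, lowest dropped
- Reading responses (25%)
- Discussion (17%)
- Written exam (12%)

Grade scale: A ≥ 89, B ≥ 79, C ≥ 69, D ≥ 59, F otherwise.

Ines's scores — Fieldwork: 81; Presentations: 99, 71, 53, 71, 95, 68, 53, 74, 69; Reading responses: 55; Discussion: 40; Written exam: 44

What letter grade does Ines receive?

Presentations: drop 53 → average of remaining 8 = 600/8 = 75
Weighted total:
  Fieldwork 81 × 0.31 = 25.11
  Presentations 75 × 0.15 = 11.25
  Reading responses 55 × 0.25 = 13.75
  Discussion 40 × 0.17 = 6.8
  Written exam 44 × 0.12 = 5.28
Sum = 62.19
62.19 is ≥ 59 and < 69 → D

D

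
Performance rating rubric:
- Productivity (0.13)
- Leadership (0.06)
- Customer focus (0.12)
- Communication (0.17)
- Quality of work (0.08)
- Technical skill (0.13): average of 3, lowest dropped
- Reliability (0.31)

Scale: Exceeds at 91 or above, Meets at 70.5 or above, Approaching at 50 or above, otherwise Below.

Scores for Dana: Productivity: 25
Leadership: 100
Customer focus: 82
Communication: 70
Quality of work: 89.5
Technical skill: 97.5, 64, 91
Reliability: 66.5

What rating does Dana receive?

Meets

Technical skill: drop 64 → average of remaining 2 = 188.5/2 = 94.25
Weighted total:
  Productivity 25 × 0.13 = 3.25
  Leadership 100 × 0.06 = 6
  Customer focus 82 × 0.12 = 9.84
  Communication 70 × 0.17 = 11.9
  Quality of work 89.5 × 0.08 = 7.16
  Technical skill 94.25 × 0.13 = 12.2525
  Reliability 66.5 × 0.31 = 20.615
Sum = 71.0175
71.0175 is ≥ 70.5 and < 91 → Meets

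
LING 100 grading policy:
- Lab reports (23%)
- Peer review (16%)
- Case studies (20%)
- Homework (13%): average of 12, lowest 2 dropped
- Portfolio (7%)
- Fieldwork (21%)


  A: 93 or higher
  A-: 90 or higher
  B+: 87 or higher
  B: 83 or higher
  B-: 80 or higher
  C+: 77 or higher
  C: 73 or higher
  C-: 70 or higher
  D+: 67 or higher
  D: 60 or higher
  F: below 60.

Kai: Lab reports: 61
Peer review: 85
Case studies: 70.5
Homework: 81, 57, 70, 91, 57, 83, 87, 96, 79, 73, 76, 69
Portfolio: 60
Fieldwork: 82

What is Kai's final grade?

Homework: drop 57, 57 → average of remaining 10 = 805/10 = 80.5
Weighted total:
  Lab reports 61 × 0.23 = 14.03
  Peer review 85 × 0.16 = 13.6
  Case studies 70.5 × 0.2 = 14.1
  Homework 80.5 × 0.13 = 10.465
  Portfolio 60 × 0.07 = 4.2
  Fieldwork 82 × 0.21 = 17.22
Sum = 73.615
73.615 is ≥ 73 and < 77 → C

C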